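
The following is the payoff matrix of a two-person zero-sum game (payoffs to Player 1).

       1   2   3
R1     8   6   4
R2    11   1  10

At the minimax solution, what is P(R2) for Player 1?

2/11

Row minima: R1 → 4, R2 → 1; maximin = 4.
Column maxima: 1 → 11, 2 → 6, 3 → 10; minimax = 6.
4 ≠ 6, so there is no saddle point; optimal play is mixed.
1 is strictly dominated by 2 (it gives Player 1 strictly more in every row), so Player 2 never plays it.
On the remaining 2×2 (R1, R2 vs 2, 3):
Let Player 1 play R1 with probability p. Expected payoff against 2: 6p + 1(1−p) = 5p + 1; against 3: 4p + 10(1−p) = −6p + 10.
Setting these equal: 5p + 1 = −6p + 10 ⇒ 11p = 9 ⇒ p = 9/11, and the value is (5)·(9/11) + 1 = 56/11.
For Player 2: with q = P(2), equating R1's and R2's payoffs gives 2q + 4 = −9q + 10 ⇒ q = 6/11.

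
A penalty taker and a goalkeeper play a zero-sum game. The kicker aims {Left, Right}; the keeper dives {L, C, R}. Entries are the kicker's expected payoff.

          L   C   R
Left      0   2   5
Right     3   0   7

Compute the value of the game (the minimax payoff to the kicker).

6/5

Row minima: Left → 0, Right → 0; maximin = 0.
Column maxima: L → 3, C → 2, R → 7; minimax = 2.
0 ≠ 2, so there is no saddle point; optimal play is mixed.
R is strictly dominated by L (it gives the kicker strictly more in every row), so the keeper never plays it.
On the remaining 2×2 (Left, Right vs L, C):
Let the kicker play Left with probability p. Expected payoff against L: 0p + 3(1−p) = −3p + 3; against C: 2p + 0(1−p) = 2p.
Setting these equal: −3p + 3 = 2p ⇒ −5p = -3 ⇒ p = 3/5, and the value is (-3)·(3/5) + 3 = 6/5.
For the keeper: with q = P(L), equating Left's and Right's payoffs gives −2q + 2 = 3q ⇒ q = 2/5.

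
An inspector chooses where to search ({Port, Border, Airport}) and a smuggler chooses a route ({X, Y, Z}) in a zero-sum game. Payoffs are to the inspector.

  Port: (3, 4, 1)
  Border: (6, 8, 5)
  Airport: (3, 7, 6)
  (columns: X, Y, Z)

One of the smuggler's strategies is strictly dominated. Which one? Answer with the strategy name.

Y

X holds the inspector's payoff strictly below Y in every row: 3 < 4, 6 < 8, 3 < 7.
So Y is strictly dominated for the smuggler.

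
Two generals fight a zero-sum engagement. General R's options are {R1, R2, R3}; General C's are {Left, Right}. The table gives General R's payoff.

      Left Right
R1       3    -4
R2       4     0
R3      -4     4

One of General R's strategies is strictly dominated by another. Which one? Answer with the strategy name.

R2 gives a strictly higher payoff than R1 against every column: 4 > 3, 0 > -4.
So R1 is strictly dominated and General R never plays it.

R1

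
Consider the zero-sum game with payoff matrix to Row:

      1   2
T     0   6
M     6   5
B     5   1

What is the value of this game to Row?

Row minima: T → 0, M → 5, B → 1; maximin = 5.
Column maxima: 1 → 6, 2 → 6; minimax = 6.
5 ≠ 6, so there is no saddle point; optimal play is mixed.
B is strictly dominated by M, so Row never plays it.
On the remaining 2×2 (T, M vs 1, 2):
Let Row play T with probability p. Expected payoff against 1: 0p + 6(1−p) = −6p + 6; against 2: 6p + 5(1−p) = p + 5.
Setting these equal: −6p + 6 = p + 5 ⇒ −7p = -1 ⇒ p = 1/7, and the value is (-6)·(1/7) + 6 = 36/7.
For Column: with q = P(1), equating T's and M's payoffs gives −6q + 6 = q + 5 ⇒ q = 1/7.

36/7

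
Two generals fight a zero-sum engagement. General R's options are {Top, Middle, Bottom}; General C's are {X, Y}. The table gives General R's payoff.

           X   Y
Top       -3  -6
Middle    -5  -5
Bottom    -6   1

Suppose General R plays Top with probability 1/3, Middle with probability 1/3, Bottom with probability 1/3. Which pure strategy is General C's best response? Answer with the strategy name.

If General C plays X, General R's expected payoff is (1/3)·(-3) + (1/3)·(-5) + (1/3)·(-6) = -14/3.
If General C plays Y, General R's expected payoff is (1/3)·(-6) + (1/3)·(-5) + (1/3)·1 = -10/3.
General C minimizes General R's payoff; the smallest is -14/3, so the best response is X.

X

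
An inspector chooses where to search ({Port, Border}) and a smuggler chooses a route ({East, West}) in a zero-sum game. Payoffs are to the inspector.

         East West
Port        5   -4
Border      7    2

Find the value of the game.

2

Row minima: Port → -4, Border → 2; maximin = 2.
Column maxima: East → 7, West → 2; minimax = 2.
Since maximin = minimax = 2, there is a saddle point and the value is 2.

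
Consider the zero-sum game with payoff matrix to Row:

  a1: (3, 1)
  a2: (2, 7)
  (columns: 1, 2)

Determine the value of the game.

Row minima: a1 → 1, a2 → 2; maximin = 2.
Column maxima: 1 → 3, 2 → 7; minimax = 3.
2 ≠ 3, so there is no saddle point; optimal play is mixed.
Let Row play a1 with probability p. Expected payoff against 1: 3p + 2(1−p) = p + 2; against 2: 1p + 7(1−p) = −6p + 7.
Setting these equal: p + 2 = −6p + 7 ⇒ 7p = 5 ⇒ p = 5/7, and the value is (1)·(5/7) + 2 = 19/7.
For Column: with q = P(1), equating a1's and a2's payoffs gives 2q + 1 = −5q + 7 ⇒ q = 6/7.

19/7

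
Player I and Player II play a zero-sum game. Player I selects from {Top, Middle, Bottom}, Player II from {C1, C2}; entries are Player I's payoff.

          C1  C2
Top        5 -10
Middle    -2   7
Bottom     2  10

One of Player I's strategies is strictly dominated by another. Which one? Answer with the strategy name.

Middle

Bottom gives a strictly higher payoff than Middle against every column: 2 > -2, 10 > 7.
So Middle is strictly dominated and Player I never plays it.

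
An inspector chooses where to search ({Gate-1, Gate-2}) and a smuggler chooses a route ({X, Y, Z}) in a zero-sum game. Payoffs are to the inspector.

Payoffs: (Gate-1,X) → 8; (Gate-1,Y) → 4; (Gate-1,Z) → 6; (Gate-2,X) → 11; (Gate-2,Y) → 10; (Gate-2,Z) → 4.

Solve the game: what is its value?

11/2

Row minima: Gate-1 → 4, Gate-2 → 4; maximin = 4.
Column maxima: X → 11, Y → 10, Z → 6; minimax = 6.
4 ≠ 6, so there is no saddle point; optimal play is mixed.
X is strictly dominated by Y (it gives the inspector strictly more in every row), so the smuggler never plays it.
On the remaining 2×2 (Gate-1, Gate-2 vs Y, Z):
Let the inspector play Gate-1 with probability p. Expected payoff against Y: 4p + 10(1−p) = −6p + 10; against Z: 6p + 4(1−p) = 2p + 4.
Setting these equal: −6p + 10 = 2p + 4 ⇒ −8p = -6 ⇒ p = 3/4, and the value is (-6)·(3/4) + 10 = 11/2.
For the smuggler: with q = P(Y), equating Gate-1's and Gate-2's payoffs gives −2q + 6 = 6q + 4 ⇒ q = 1/4.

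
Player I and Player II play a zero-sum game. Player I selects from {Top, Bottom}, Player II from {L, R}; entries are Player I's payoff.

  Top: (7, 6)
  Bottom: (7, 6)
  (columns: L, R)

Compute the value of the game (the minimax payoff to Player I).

6

Row minima: Top → 6, Bottom → 6; maximin = 6.
Column maxima: L → 7, R → 6; minimax = 6.
Since maximin = minimax = 6, there is a saddle point and the value is 6.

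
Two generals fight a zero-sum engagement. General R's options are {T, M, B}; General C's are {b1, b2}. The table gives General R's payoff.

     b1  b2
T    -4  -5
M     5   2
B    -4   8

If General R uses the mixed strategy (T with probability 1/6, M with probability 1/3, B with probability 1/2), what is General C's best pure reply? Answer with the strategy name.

b1

If General C plays b1, General R's expected payoff is (1/6)·(-4) + (1/3)·5 + (1/2)·(-4) = -1.
If General C plays b2, General R's expected payoff is (1/6)·(-5) + (1/3)·2 + (1/2)·8 = 23/6.
General C minimizes General R's payoff; the smallest is -1, so the best response is b1.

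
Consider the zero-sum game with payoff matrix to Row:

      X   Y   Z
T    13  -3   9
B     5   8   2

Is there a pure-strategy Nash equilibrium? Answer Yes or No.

Row minima: T → -3, B → 2; maximin = 2.
Column maxima: X → 13, Y → 8, Z → 9; minimax = 8.
2 ≠ 8, so no pure-strategy equilibrium exists.

No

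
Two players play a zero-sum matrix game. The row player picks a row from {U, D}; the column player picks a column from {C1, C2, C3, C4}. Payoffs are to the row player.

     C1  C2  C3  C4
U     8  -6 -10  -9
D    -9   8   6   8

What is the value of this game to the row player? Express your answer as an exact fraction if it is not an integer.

-14/11

Row minima: U → -10, D → -9; maximin = -9.
Column maxima: C1 → 8, C2 → 8, C3 → 6, C4 → 8; minimax = 6.
-9 ≠ 6, so there is no saddle point; optimal play is mixed.
C2 is strictly dominated by C3 (it gives the row player strictly more in every row), so the column player never plays it.
C4 is strictly dominated by C3 (it gives the row player strictly more in every row), so the column player never plays it.
On the remaining 2×2 (U, D vs C1, C3):
Let the row player play U with probability p. Expected payoff against C1: 8p + (-9)(1−p) = 17p − 9; against C3: (-10)p + 6(1−p) = −16p + 6.
Setting these equal: 17p − 9 = −16p + 6 ⇒ 33p = 15 ⇒ p = 5/11, and the value is (17)·(5/11) − 9 = -14/11.
For the column player: with q = P(C1), equating U's and D's payoffs gives 18q − 10 = −15q + 6 ⇒ q = 16/33.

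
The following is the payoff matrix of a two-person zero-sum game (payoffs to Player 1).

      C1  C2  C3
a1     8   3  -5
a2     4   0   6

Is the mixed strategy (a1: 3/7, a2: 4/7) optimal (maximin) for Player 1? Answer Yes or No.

Against C1 this mix gives (3/7)·8 + (4/7)·4 = 40/7.
Against C2 this mix gives (3/7)·3 + (4/7)·0 = 9/7.
Against C3 this mix gives (3/7)·(-5) + (4/7)·6 = 9/7.
All of Player 2's active replies (C2, C3) yield 9/7, and no column does worse for Player 1. The mix makes Player 2 indifferent and guarantees 9/7, so it is optimal.

Yes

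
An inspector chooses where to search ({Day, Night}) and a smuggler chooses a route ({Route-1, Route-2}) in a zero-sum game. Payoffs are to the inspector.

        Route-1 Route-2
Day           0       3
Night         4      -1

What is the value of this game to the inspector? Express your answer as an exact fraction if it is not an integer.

3/2

Row minima: Day → 0, Night → -1; maximin = 0.
Column maxima: Route-1 → 4, Route-2 → 3; minimax = 3.
0 ≠ 3, so there is no saddle point; optimal play is mixed.
Let the inspector play Day with probability p. Expected payoff against Route-1: 0p + 4(1−p) = −4p + 4; against Route-2: 3p + (-1)(1−p) = 4p − 1.
Setting these equal: −4p + 4 = 4p − 1 ⇒ −8p = -5 ⇒ p = 5/8, and the value is (-4)·(5/8) + 4 = 3/2.
For the smuggler: with q = P(Route-1), equating Day's and Night's payoffs gives −3q + 3 = 5q − 1 ⇒ q = 1/2.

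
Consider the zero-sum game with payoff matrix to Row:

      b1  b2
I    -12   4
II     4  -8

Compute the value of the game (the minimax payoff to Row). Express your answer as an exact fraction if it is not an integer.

-20/7

Row minima: I → -12, II → -8; maximin = -8.
Column maxima: b1 → 4, b2 → 4; minimax = 4.
-8 ≠ 4, so there is no saddle point; optimal play is mixed.
Let Row play I with probability p. Expected payoff against b1: (-12)p + 4(1−p) = −16p + 4; against b2: 4p + (-8)(1−p) = 12p − 8.
Setting these equal: −16p + 4 = 12p − 8 ⇒ −28p = -12 ⇒ p = 3/7, and the value is (-16)·(3/7) + 4 = -20/7.
For Column: with q = P(b1), equating I's and II's payoffs gives −16q + 4 = 12q − 8 ⇒ q = 3/7.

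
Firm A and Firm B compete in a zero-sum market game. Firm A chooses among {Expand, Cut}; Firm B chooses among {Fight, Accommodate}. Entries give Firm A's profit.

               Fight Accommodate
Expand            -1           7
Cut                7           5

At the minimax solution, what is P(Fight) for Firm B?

Row minima: Expand → -1, Cut → 5; maximin = 5.
Column maxima: Fight → 7, Accommodate → 7; minimax = 7.
5 ≠ 7, so there is no saddle point; optimal play is mixed.
Let Firm A play Expand with probability p. Expected payoff against Fight: (-1)p + 7(1−p) = −8p + 7; against Accommodate: 7p + 5(1−p) = 2p + 5.
Setting these equal: −8p + 7 = 2p + 5 ⇒ −10p = -2 ⇒ p = 1/5, and the value is (-8)·(1/5) + 7 = 27/5.
For Firm B: with q = P(Fight), equating Expand's and Cut's payoffs gives −8q + 7 = 2q + 5 ⇒ q = 1/5.

1/5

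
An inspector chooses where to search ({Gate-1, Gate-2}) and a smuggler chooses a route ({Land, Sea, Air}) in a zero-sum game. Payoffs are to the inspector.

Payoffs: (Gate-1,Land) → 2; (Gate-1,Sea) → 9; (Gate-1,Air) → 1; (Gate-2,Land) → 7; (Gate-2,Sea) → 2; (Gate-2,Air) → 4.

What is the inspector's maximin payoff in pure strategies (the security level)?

2

Row minima: Gate-1 → 1, Gate-2 → 2.
The best of these is 2.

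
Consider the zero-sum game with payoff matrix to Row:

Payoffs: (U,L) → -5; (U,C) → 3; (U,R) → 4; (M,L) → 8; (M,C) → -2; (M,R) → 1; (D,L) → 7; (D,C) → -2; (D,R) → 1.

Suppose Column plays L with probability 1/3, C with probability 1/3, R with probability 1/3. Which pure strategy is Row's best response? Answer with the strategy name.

Expected payoff of U: (1/3)·(-5) + (1/3)·3 + (1/3)·4 = 2/3.
Expected payoff of M: (1/3)·8 + (1/3)·(-2) + (1/3)·1 = 7/3.
Expected payoff of D: (1/3)·7 + (1/3)·(-2) + (1/3)·1 = 2.
The largest is 7/3, so Row's best response is M.

M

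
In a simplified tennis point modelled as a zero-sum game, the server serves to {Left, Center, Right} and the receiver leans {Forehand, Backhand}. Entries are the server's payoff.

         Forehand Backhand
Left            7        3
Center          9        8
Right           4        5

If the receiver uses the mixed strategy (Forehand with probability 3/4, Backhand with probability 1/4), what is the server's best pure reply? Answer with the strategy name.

Center

Expected payoff of Left: (3/4)·7 + (1/4)·3 = 6.
Expected payoff of Center: (3/4)·9 + (1/4)·8 = 35/4.
Expected payoff of Right: (3/4)·4 + (1/4)·5 = 17/4.
The largest is 35/4, so the server's best response is Center.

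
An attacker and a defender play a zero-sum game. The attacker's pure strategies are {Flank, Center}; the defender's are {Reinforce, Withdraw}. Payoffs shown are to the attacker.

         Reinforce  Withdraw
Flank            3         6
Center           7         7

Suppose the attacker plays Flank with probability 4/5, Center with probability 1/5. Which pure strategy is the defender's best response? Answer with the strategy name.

If the defender plays Reinforce, the attacker's expected payoff is (4/5)·3 + (1/5)·7 = 19/5.
If the defender plays Withdraw, the attacker's expected payoff is (4/5)·6 + (1/5)·7 = 31/5.
The defender minimizes the attacker's payoff; the smallest is 19/5, so the best response is Reinforce.

Reinforce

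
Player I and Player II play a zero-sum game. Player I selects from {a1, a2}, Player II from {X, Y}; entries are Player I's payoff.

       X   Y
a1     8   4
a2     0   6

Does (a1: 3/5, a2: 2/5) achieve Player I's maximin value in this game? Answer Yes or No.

Against X this mix gives (3/5)·8 + (2/5)·0 = 24/5.
Against Y this mix gives (3/5)·4 + (2/5)·6 = 24/5.
All of Player II's active replies (X, Y) yield 24/5, and no column does worse for Player I. The mix makes Player II indifferent and guarantees 24/5, so it is optimal.

Yes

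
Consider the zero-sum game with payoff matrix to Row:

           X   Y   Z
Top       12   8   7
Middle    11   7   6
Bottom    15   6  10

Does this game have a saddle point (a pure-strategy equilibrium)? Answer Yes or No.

Row minima: Top → 7, Middle → 6, Bottom → 6; maximin = 7.
Column maxima: X → 15, Y → 8, Z → 10; minimax = 8.
7 ≠ 8, so no pure-strategy equilibrium exists.

No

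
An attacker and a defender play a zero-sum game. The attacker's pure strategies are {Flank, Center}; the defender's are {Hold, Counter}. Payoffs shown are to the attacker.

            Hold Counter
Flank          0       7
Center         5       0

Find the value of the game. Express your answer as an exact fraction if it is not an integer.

35/12

Row minima: Flank → 0, Center → 0; maximin = 0.
Column maxima: Hold → 5, Counter → 7; minimax = 5.
0 ≠ 5, so there is no saddle point; optimal play is mixed.
Let the attacker play Flank with probability p. Expected payoff against Hold: 0p + 5(1−p) = −5p + 5; against Counter: 7p + 0(1−p) = 7p.
Setting these equal: −5p + 5 = 7p ⇒ −12p = -5 ⇒ p = 5/12, and the value is (-5)·(5/12) + 5 = 35/12.
For the defender: with q = P(Hold), equating Flank's and Center's payoffs gives −7q + 7 = 5q ⇒ q = 7/12.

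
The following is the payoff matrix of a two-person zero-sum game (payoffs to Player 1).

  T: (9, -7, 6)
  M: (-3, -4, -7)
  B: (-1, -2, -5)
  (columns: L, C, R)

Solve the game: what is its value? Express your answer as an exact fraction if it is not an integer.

Row minima: T → -7, M → -7, B → -5; maximin = -5.
Column maxima: L → 9, C → -2, R → 6; minimax = -2.
-5 ≠ -2, so there is no saddle point; optimal play is mixed.
M is strictly dominated by B, so Player 1 never plays it.
L is strictly dominated by C (it gives Player 1 strictly more in every row), so Player 2 never plays it.
On the remaining 2×2 (T, B vs C, R):
Let Player 1 play T with probability p. Expected payoff against C: (-7)p + (-2)(1−p) = −5p − 2; against R: 6p + (-5)(1−p) = 11p − 5.
Setting these equal: −5p − 2 = 11p − 5 ⇒ −16p = -3 ⇒ p = 3/16, and the value is (-5)·(3/16) − 2 = -47/16.
For Player 2: with q = P(C), equating T's and B's payoffs gives −13q + 6 = 3q − 5 ⇒ q = 11/16.

-47/16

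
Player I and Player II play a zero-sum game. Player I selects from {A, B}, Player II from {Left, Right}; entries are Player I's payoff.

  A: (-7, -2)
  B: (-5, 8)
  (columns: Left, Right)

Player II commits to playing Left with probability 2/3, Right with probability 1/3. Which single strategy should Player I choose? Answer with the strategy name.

Expected payoff of A: (2/3)·(-7) + (1/3)·(-2) = -16/3.
Expected payoff of B: (2/3)·(-5) + (1/3)·8 = -2/3.
The largest is -2/3, so Player I's best response is B.

B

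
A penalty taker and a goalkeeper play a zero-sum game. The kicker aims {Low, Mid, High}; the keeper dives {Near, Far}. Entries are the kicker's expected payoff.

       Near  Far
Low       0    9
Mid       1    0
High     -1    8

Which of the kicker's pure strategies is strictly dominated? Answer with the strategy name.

High

Low gives a strictly higher payoff than High against every column: 0 > -1, 9 > 8.
So High is strictly dominated and the kicker never plays it.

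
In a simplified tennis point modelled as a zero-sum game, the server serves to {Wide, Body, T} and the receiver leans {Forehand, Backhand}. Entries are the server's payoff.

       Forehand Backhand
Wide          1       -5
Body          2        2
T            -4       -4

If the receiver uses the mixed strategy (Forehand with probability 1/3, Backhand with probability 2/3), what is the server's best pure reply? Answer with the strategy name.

Body

Expected payoff of Wide: (1/3)·1 + (2/3)·(-5) = -3.
Expected payoff of Body: (1/3)·2 + (2/3)·2 = 2.
Expected payoff of T: (1/3)·(-4) + (2/3)·(-4) = -4.
The largest is 2, so the server's best response is Body.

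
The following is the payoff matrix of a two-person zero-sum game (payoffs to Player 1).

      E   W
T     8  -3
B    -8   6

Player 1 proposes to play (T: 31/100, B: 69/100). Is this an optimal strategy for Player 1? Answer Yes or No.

Against E this mix gives (31/100)·8 + (69/100)·(-8) = -76/25.
Against W this mix gives (31/100)·(-3) + (69/100)·6 = 321/100.
Player 2 will play E, holding Player 1 to -76/25. Shifting weight toward the row that does better against E would raise this floor (the equalizing mix achieves 24/25 against both E and W), so the proposed strategy is not optimal.

No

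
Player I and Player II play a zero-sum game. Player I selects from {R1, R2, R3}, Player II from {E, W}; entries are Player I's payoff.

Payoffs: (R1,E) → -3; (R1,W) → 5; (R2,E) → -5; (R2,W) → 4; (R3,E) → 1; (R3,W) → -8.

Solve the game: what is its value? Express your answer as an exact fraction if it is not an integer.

Row minima: R1 → -3, R2 → -5, R3 → -8; maximin = -3.
Column maxima: E → 1, W → 5; minimax = 1.
-3 ≠ 1, so there is no saddle point; optimal play is mixed.
R2 is strictly dominated by R1, so Player I never plays it.
On the remaining 2×2 (R1, R3 vs E, W):
Let Player I play R1 with probability p. Expected payoff against E: (-3)p + 1(1−p) = −4p + 1; against W: 5p + (-8)(1−p) = 13p − 8.
Setting these equal: −4p + 1 = 13p − 8 ⇒ −17p = -9 ⇒ p = 9/17, and the value is (-4)·(9/17) + 1 = -19/17.
For Player II: with q = P(E), equating R1's and R3's payoffs gives −8q + 5 = 9q − 8 ⇒ q = 13/17.

-19/17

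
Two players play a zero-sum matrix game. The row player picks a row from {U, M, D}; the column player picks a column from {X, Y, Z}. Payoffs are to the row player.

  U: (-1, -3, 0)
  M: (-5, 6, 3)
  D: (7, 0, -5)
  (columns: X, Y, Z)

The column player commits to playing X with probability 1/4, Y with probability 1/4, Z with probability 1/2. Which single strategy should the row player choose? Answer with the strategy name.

M

Expected payoff of U: (1/4)·(-1) + (1/4)·(-3) + (1/2)·0 = -1.
Expected payoff of M: (1/4)·(-5) + (1/4)·6 + (1/2)·3 = 7/4.
Expected payoff of D: (1/4)·7 + (1/4)·0 + (1/2)·(-5) = -3/4.
The largest is 7/4, so the row player's best response is M.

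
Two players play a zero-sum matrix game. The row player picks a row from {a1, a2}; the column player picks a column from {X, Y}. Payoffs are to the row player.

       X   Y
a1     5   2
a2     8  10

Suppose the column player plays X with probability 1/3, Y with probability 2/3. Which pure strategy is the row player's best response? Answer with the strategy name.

Expected payoff of a1: (1/3)·5 + (2/3)·2 = 3.
Expected payoff of a2: (1/3)·8 + (2/3)·10 = 28/3.
The largest is 28/3, so the row player's best response is a2.

a2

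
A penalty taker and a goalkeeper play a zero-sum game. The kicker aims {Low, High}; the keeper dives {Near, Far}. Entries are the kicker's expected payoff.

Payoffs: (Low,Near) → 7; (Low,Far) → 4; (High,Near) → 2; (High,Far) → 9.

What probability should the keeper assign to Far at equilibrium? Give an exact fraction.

Row minima: Low → 4, High → 2; maximin = 4.
Column maxima: Near → 7, Far → 9; minimax = 7.
4 ≠ 7, so there is no saddle point; optimal play is mixed.
Let the kicker play Low with probability p. Expected payoff against Near: 7p + 2(1−p) = 5p + 2; against Far: 4p + 9(1−p) = −5p + 9.
Setting these equal: 5p + 2 = −5p + 9 ⇒ 10p = 7 ⇒ p = 7/10, and the value is (5)·(7/10) + 2 = 11/2.
For the keeper: with q = P(Near), equating Low's and High's payoffs gives 3q + 4 = −7q + 9 ⇒ q = 1/2.

1/2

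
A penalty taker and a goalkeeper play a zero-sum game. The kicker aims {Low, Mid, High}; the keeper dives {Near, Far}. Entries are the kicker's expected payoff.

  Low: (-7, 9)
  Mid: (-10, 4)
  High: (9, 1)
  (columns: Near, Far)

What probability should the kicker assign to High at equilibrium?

Row minima: Low → -7, Mid → -10, High → 1; maximin = 1.
Column maxima: Near → 9, Far → 9; minimax = 9.
1 ≠ 9, so there is no saddle point; optimal play is mixed.
Mid is strictly dominated by Low, so the kicker never plays it.
On the remaining 2×2 (Low, High vs Near, Far):
Let the kicker play Low with probability p. Expected payoff against Near: (-7)p + 9(1−p) = −16p + 9; against Far: 9p + 1(1−p) = 8p + 1.
Setting these equal: −16p + 9 = 8p + 1 ⇒ −24p = -8 ⇒ p = 1/3, and the value is (-16)·(1/3) + 9 = 11/3.
For the keeper: with q = P(Near), equating Low's and High's payoffs gives −16q + 9 = 8q + 1 ⇒ q = 1/3.

2/3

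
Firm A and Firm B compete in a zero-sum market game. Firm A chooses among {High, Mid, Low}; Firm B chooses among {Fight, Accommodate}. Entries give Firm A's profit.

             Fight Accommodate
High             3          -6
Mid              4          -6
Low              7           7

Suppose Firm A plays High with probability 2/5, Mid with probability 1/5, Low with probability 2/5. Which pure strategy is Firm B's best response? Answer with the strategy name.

If Firm B plays Fight, Firm A's expected payoff is (2/5)·3 + (1/5)·4 + (2/5)·7 = 24/5.
If Firm B plays Accommodate, Firm A's expected payoff is (2/5)·(-6) + (1/5)·(-6) + (2/5)·7 = -4/5.
Firm B minimizes Firm A's payoff; the smallest is -4/5, so the best response is Accommodate.

Accommodate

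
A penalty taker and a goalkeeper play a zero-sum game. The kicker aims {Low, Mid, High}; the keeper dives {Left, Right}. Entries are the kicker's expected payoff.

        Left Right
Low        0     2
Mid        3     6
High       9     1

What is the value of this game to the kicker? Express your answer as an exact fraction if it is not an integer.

51/11

Row minima: Low → 0, Mid → 3, High → 1; maximin = 3.
Column maxima: Left → 9, Right → 6; minimax = 6.
3 ≠ 6, so there is no saddle point; optimal play is mixed.
Low is strictly dominated by Mid, so the kicker never plays it.
On the remaining 2×2 (Mid, High vs Left, Right):
Let the kicker play Mid with probability p. Expected payoff against Left: 3p + 9(1−p) = −6p + 9; against Right: 6p + 1(1−p) = 5p + 1.
Setting these equal: −6p + 9 = 5p + 1 ⇒ −11p = -8 ⇒ p = 8/11, and the value is (-6)·(8/11) + 9 = 51/11.
For the keeper: with q = P(Left), equating Mid's and High's payoffs gives −3q + 6 = 8q + 1 ⇒ q = 5/11.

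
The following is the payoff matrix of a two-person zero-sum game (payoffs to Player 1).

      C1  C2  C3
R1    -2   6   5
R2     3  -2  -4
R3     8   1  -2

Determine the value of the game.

36/17

Row minima: R1 → -2, R2 → -4, R3 → -2; maximin = -2.
Column maxima: C1 → 8, C2 → 6, C3 → 5; minimax = 5.
-2 ≠ 5, so there is no saddle point; optimal play is mixed.
R2 is strictly dominated by R3, so Player 1 never plays it.
C2 is strictly dominated by C3 (it gives Player 1 strictly more in every row), so Player 2 never plays it.
On the remaining 2×2 (R1, R3 vs C1, C3):
Let Player 1 play R1 with probability p. Expected payoff against C1: (-2)p + 8(1−p) = −10p + 8; against C3: 5p + (-2)(1−p) = 7p − 2.
Setting these equal: −10p + 8 = 7p − 2 ⇒ −17p = -10 ⇒ p = 10/17, and the value is (-10)·(10/17) + 8 = 36/17.
For Player 2: with q = P(C1), equating R1's and R3's payoffs gives −7q + 5 = 10q − 2 ⇒ q = 7/17.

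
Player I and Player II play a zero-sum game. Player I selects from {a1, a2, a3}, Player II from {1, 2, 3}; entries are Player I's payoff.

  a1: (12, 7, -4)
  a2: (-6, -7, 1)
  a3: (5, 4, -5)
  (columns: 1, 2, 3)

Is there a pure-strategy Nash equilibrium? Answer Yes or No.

Row minima: a1 → -4, a2 → -7, a3 → -5; maximin = -4.
Column maxima: 1 → 12, 2 → 7, 3 → 1; minimax = 1.
-4 ≠ 1, so no pure-strategy equilibrium exists.

No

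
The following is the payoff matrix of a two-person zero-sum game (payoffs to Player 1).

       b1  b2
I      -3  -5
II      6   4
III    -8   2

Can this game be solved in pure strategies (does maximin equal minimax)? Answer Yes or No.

Yes

Row minima: I → -5, II → 4, III → -8; maximin = 4.
Column maxima: b1 → 6, b2 → 4; minimax = 4.
maximin = minimax = 4, so a saddle point exists.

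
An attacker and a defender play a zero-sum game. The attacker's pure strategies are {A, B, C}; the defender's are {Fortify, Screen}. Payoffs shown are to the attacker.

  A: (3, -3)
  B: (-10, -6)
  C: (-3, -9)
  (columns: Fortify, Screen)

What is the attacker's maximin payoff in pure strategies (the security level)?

-3

Row minima: A → -3, B → -10, C → -9.
The best of these is -3.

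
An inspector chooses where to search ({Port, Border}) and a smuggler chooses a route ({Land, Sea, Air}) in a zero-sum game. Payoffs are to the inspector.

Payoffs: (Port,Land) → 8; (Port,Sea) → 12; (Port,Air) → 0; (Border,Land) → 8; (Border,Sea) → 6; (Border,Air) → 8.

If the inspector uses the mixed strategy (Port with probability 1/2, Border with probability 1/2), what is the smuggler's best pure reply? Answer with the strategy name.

Air

If the smuggler plays Land, the inspector's expected payoff is (1/2)·8 + (1/2)·8 = 8.
If the smuggler plays Sea, the inspector's expected payoff is (1/2)·12 + (1/2)·6 = 9.
If the smuggler plays Air, the inspector's expected payoff is (1/2)·0 + (1/2)·8 = 4.
The smuggler minimizes the inspector's payoff; the smallest is 4, so the best response is Air.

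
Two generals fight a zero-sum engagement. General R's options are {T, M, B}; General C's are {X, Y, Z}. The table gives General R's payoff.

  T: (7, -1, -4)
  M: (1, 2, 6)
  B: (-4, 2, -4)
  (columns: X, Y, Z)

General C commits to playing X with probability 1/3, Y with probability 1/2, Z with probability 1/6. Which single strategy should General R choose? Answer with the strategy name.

Expected payoff of T: (1/3)·7 + (1/2)·(-1) + (1/6)·(-4) = 7/6.
Expected payoff of M: (1/3)·1 + (1/2)·2 + (1/6)·6 = 7/3.
Expected payoff of B: (1/3)·(-4) + (1/2)·2 + (1/6)·(-4) = -1.
The largest is 7/3, so General R's best response is M.

M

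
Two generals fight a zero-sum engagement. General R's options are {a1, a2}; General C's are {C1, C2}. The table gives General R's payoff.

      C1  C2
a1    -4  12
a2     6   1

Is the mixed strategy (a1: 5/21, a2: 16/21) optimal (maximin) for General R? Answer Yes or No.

Against C1 this mix gives (5/21)·(-4) + (16/21)·6 = 76/21.
Against C2 this mix gives (5/21)·12 + (16/21)·1 = 76/21.
All of General C's active replies (C1, C2) yield 76/21, and no column does worse for General R. The mix makes General C indifferent and guarantees 76/21, so it is optimal.

Yes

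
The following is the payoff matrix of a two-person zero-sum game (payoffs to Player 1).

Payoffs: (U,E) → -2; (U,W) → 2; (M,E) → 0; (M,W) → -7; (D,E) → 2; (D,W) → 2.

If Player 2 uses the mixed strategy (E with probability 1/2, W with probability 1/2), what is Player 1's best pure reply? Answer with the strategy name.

Expected payoff of U: (1/2)·(-2) + (1/2)·2 = 0.
Expected payoff of M: (1/2)·0 + (1/2)·(-7) = -7/2.
Expected payoff of D: (1/2)·2 + (1/2)·2 = 2.
The largest is 2, so Player 1's best response is D.

D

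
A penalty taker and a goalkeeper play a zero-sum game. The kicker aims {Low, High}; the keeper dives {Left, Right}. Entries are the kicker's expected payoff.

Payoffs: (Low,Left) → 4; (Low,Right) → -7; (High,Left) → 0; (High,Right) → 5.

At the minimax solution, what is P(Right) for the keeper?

Row minima: Low → -7, High → 0; maximin = 0.
Column maxima: Left → 4, Right → 5; minimax = 4.
0 ≠ 4, so there is no saddle point; optimal play is mixed.
Let the kicker play Low with probability p. Expected payoff against Left: 4p + 0(1−p) = 4p; against Right: (-7)p + 5(1−p) = −12p + 5.
Setting these equal: 4p = −12p + 5 ⇒ 16p = 5 ⇒ p = 5/16, and the value is (4)·(5/16) = 5/4.
For the keeper: with q = P(Left), equating Low's and High's payoffs gives 11q − 7 = −5q + 5 ⇒ q = 3/4.

1/4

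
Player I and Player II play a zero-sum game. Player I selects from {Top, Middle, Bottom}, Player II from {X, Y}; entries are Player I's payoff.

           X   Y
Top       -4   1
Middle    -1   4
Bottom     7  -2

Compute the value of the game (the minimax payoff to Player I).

Row minima: Top → -4, Middle → -1, Bottom → -2; maximin = -1.
Column maxima: X → 7, Y → 4; minimax = 4.
-1 ≠ 4, so there is no saddle point; optimal play is mixed.
Top is strictly dominated by Middle, so Player I never plays it.
On the remaining 2×2 (Middle, Bottom vs X, Y):
Let Player I play Middle with probability p. Expected payoff against X: (-1)p + 7(1−p) = −8p + 7; against Y: 4p + (-2)(1−p) = 6p − 2.
Setting these equal: −8p + 7 = 6p − 2 ⇒ −14p = -9 ⇒ p = 9/14, and the value is (-8)·(9/14) + 7 = 13/7.
For Player II: with q = P(X), equating Middle's and Bottom's payoffs gives −5q + 4 = 9q − 2 ⇒ q = 3/7.

13/7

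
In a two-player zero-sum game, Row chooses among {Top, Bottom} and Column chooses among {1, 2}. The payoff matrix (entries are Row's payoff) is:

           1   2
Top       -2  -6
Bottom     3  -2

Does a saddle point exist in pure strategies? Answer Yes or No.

Yes

Row minima: Top → -6, Bottom → -2; maximin = -2.
Column maxima: 1 → 3, 2 → -2; minimax = -2.
maximin = minimax = -2, so a saddle point exists.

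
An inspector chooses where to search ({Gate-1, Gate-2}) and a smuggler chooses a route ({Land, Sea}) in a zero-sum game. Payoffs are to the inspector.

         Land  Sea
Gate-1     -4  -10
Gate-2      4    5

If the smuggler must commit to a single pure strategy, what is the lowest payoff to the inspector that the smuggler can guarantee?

4

Column maxima: Land → 4, Sea → 5.
The smallest of these is 4.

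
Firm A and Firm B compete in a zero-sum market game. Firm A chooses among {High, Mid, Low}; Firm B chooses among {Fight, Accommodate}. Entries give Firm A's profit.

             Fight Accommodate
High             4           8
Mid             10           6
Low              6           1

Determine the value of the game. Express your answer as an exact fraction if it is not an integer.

Row minima: High → 4, Mid → 6, Low → 1; maximin = 6.
Column maxima: Fight → 10, Accommodate → 8; minimax = 8.
6 ≠ 8, so there is no saddle point; optimal play is mixed.
Low is strictly dominated by Mid, so Firm A never plays it.
On the remaining 2×2 (High, Mid vs Fight, Accommodate):
Let Firm A play High with probability p. Expected payoff against Fight: 4p + 10(1−p) = −6p + 10; against Accommodate: 8p + 6(1−p) = 2p + 6.
Setting these equal: −6p + 10 = 2p + 6 ⇒ −8p = -4 ⇒ p = 1/2, and the value is (-6)·(1/2) + 10 = 7.
For Firm B: with q = P(Fight), equating High's and Mid's payoffs gives −4q + 8 = 4q + 6 ⇒ q = 1/4.

7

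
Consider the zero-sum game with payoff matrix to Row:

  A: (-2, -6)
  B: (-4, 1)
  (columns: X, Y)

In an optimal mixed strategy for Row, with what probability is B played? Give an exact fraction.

4/9

Row minima: A → -6, B → -4; maximin = -4.
Column maxima: X → -2, Y → 1; minimax = -2.
-4 ≠ -2, so there is no saddle point; optimal play is mixed.
Let Row play A with probability p. Expected payoff against X: (-2)p + (-4)(1−p) = 2p − 4; against Y: (-6)p + 1(1−p) = −7p + 1.
Setting these equal: 2p − 4 = −7p + 1 ⇒ 9p = 5 ⇒ p = 5/9, and the value is (2)·(5/9) − 4 = -26/9.
For Column: with q = P(X), equating A's and B's payoffs gives 4q − 6 = −5q + 1 ⇒ q = 7/9.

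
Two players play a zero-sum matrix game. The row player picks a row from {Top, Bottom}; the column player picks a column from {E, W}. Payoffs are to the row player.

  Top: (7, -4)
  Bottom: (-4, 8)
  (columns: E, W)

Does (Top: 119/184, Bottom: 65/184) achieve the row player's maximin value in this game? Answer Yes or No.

No

Against E this mix gives (119/184)·7 + (65/184)·(-4) = 573/184.
Against W this mix gives (119/184)·(-4) + (65/184)·8 = 11/46.
The column player will play W, holding the row player to 11/46. Shifting weight toward the row that does better against W would raise this floor (the equalizing mix achieves 40/23 against both W and E), so the proposed strategy is not optimal.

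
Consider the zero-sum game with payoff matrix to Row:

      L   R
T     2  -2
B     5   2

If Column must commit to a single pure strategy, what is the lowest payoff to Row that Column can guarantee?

2

Column maxima: L → 5, R → 2.
The smallest of these is 2.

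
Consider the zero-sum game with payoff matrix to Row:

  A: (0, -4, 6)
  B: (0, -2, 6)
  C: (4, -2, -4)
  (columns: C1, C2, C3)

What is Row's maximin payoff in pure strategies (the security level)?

-2

Row minima: A → -4, B → -2, C → -4.
The best of these is -2.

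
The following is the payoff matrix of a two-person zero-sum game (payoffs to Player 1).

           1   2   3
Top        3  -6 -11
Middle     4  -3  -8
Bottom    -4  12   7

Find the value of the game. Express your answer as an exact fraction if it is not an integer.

-4/23

Row minima: Top → -11, Middle → -8, Bottom → -4; maximin = -4.
Column maxima: 1 → 4, 2 → 12, 3 → 7; minimax = 4.
-4 ≠ 4, so there is no saddle point; optimal play is mixed.
Top is strictly dominated by Middle, so Player 1 never plays it.
2 is strictly dominated by 3 (it gives Player 1 strictly more in every row), so Player 2 never plays it.
On the remaining 2×2 (Middle, Bottom vs 1, 3):
Let Player 1 play Middle with probability p. Expected payoff against 1: 4p + (-4)(1−p) = 8p − 4; against 3: (-8)p + 7(1−p) = −15p + 7.
Setting these equal: 8p − 4 = −15p + 7 ⇒ 23p = 11 ⇒ p = 11/23, and the value is (8)·(11/23) − 4 = -4/23.
For Player 2: with q = P(1), equating Middle's and Bottom's payoffs gives 12q − 8 = −11q + 7 ⇒ q = 15/23.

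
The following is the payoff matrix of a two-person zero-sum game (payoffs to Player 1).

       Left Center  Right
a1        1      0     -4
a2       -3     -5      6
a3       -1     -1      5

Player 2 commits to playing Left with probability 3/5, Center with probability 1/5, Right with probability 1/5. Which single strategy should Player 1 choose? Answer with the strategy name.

Expected payoff of a1: (3/5)·1 + (1/5)·0 + (1/5)·(-4) = -1/5.
Expected payoff of a2: (3/5)·(-3) + (1/5)·(-5) + (1/5)·6 = -8/5.
Expected payoff of a3: (3/5)·(-1) + (1/5)·(-1) + (1/5)·5 = 1/5.
The largest is 1/5, so Player 1's best response is a3.

a3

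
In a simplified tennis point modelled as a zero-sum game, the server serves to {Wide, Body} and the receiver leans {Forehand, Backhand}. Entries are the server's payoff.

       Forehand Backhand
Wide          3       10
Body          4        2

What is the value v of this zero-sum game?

34/9

Row minima: Wide → 3, Body → 2; maximin = 3.
Column maxima: Forehand → 4, Backhand → 10; minimax = 4.
3 ≠ 4, so there is no saddle point; optimal play is mixed.
Let the server play Wide with probability p. Expected payoff against Forehand: 3p + 4(1−p) = −p + 4; against Backhand: 10p + 2(1−p) = 8p + 2.
Setting these equal: −p + 4 = 8p + 2 ⇒ −9p = -2 ⇒ p = 2/9, and the value is (-1)·(2/9) + 4 = 34/9.
For the receiver: with q = P(Forehand), equating Wide's and Body's payoffs gives −7q + 10 = 2q + 2 ⇒ q = 8/9.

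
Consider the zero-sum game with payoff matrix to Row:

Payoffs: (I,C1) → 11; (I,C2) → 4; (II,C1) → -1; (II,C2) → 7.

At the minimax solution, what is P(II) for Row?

Row minima: I → 4, II → -1; maximin = 4.
Column maxima: C1 → 11, C2 → 7; minimax = 7.
4 ≠ 7, so there is no saddle point; optimal play is mixed.
Let Row play I with probability p. Expected payoff against C1: 11p + (-1)(1−p) = 12p − 1; against C2: 4p + 7(1−p) = −3p + 7.
Setting these equal: 12p − 1 = −3p + 7 ⇒ 15p = 8 ⇒ p = 8/15, and the value is (12)·(8/15) − 1 = 27/5.
For Column: with q = P(C1), equating I's and II's payoffs gives 7q + 4 = −8q + 7 ⇒ q = 1/5.

7/15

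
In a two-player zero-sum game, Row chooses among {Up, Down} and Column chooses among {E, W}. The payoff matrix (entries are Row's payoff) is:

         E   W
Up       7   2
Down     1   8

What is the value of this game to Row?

9/2

Row minima: Up → 2, Down → 1; maximin = 2.
Column maxima: E → 7, W → 8; minimax = 7.
2 ≠ 7, so there is no saddle point; optimal play is mixed.
Let Row play Up with probability p. Expected payoff against E: 7p + 1(1−p) = 6p + 1; against W: 2p + 8(1−p) = −6p + 8.
Setting these equal: 6p + 1 = −6p + 8 ⇒ 12p = 7 ⇒ p = 7/12, and the value is (6)·(7/12) + 1 = 9/2.
For Column: with q = P(E), equating Up's and Down's payoffs gives 5q + 2 = −7q + 8 ⇒ q = 1/2.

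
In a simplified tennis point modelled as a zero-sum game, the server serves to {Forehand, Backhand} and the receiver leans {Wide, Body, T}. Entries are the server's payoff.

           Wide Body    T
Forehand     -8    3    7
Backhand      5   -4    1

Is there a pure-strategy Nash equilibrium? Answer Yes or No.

Row minima: Forehand → -8, Backhand → -4; maximin = -4.
Column maxima: Wide → 5, Body → 3, T → 7; minimax = 3.
-4 ≠ 3, so no pure-strategy equilibrium exists.

No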